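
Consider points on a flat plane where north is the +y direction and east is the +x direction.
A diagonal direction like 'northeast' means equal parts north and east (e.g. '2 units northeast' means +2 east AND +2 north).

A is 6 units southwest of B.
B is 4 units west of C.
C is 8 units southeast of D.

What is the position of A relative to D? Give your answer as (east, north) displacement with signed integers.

Answer: A is at (east=-2, north=-14) relative to D.

Derivation:
Place D at the origin (east=0, north=0).
  C is 8 units southeast of D: delta (east=+8, north=-8); C at (east=8, north=-8).
  B is 4 units west of C: delta (east=-4, north=+0); B at (east=4, north=-8).
  A is 6 units southwest of B: delta (east=-6, north=-6); A at (east=-2, north=-14).
Therefore A relative to D: (east=-2, north=-14).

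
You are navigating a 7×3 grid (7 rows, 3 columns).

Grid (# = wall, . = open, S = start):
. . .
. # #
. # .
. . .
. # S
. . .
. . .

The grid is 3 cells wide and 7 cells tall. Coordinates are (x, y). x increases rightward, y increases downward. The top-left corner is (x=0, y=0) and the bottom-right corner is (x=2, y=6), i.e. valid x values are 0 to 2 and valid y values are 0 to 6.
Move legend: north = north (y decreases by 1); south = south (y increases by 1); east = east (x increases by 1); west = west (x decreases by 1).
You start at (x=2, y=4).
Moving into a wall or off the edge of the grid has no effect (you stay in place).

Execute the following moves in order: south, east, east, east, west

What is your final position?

Answer: Final position: (x=1, y=5)

Derivation:
Start: (x=2, y=4)
  south (south): (x=2, y=4) -> (x=2, y=5)
  [×3]east (east): blocked, stay at (x=2, y=5)
  west (west): (x=2, y=5) -> (x=1, y=5)
Final: (x=1, y=5)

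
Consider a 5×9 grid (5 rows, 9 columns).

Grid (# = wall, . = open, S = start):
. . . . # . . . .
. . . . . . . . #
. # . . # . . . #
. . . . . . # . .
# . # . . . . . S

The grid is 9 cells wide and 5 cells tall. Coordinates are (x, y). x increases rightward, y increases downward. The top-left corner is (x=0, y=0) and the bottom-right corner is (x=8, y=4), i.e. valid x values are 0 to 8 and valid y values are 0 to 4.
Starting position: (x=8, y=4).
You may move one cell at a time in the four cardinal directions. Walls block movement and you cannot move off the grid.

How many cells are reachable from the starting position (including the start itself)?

Answer: Reachable cells: 37

Derivation:
BFS flood-fill from (x=8, y=4):
  Distance 0: (x=8, y=4)
  Distance 1: (x=8, y=3), (x=7, y=4)
  Distance 2: (x=7, y=3), (x=6, y=4)
  Distance 3: (x=7, y=2), (x=5, y=4)
  Distance 4: (x=7, y=1), (x=6, y=2), (x=5, y=3), (x=4, y=4)
  Distance 5: (x=7, y=0), (x=6, y=1), (x=5, y=2), (x=4, y=3), (x=3, y=4)
  Distance 6: (x=6, y=0), (x=8, y=0), (x=5, y=1), (x=3, y=3)
  Distance 7: (x=5, y=0), (x=4, y=1), (x=3, y=2), (x=2, y=3)
  Distance 8: (x=3, y=1), (x=2, y=2), (x=1, y=3)
  Distance 9: (x=3, y=0), (x=2, y=1), (x=0, y=3), (x=1, y=4)
  Distance 10: (x=2, y=0), (x=1, y=1), (x=0, y=2)
  Distance 11: (x=1, y=0), (x=0, y=1)
  Distance 12: (x=0, y=0)
Total reachable: 37 (grid has 37 open cells total)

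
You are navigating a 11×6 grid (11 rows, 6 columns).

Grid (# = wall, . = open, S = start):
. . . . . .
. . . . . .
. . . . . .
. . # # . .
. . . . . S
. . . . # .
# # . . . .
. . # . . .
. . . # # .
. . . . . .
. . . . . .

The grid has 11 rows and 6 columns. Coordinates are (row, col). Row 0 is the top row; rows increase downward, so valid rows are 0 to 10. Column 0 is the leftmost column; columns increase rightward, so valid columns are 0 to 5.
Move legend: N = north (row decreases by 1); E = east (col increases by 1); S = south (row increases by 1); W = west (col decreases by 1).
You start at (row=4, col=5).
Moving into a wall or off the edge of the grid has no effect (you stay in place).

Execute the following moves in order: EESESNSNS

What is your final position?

Start: (row=4, col=5)
  E (east): blocked, stay at (row=4, col=5)
  E (east): blocked, stay at (row=4, col=5)
  S (south): (row=4, col=5) -> (row=5, col=5)
  E (east): blocked, stay at (row=5, col=5)
  S (south): (row=5, col=5) -> (row=6, col=5)
  N (north): (row=6, col=5) -> (row=5, col=5)
  S (south): (row=5, col=5) -> (row=6, col=5)
  N (north): (row=6, col=5) -> (row=5, col=5)
  S (south): (row=5, col=5) -> (row=6, col=5)
Final: (row=6, col=5)

Answer: Final position: (row=6, col=5)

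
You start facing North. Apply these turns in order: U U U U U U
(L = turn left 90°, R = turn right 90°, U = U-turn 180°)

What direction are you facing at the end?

Start: North
  U (U-turn (180°)) -> South
  U (U-turn (180°)) -> North
  U (U-turn (180°)) -> South
  U (U-turn (180°)) -> North
  U (U-turn (180°)) -> South
  U (U-turn (180°)) -> North
Final: North

Answer: Final heading: North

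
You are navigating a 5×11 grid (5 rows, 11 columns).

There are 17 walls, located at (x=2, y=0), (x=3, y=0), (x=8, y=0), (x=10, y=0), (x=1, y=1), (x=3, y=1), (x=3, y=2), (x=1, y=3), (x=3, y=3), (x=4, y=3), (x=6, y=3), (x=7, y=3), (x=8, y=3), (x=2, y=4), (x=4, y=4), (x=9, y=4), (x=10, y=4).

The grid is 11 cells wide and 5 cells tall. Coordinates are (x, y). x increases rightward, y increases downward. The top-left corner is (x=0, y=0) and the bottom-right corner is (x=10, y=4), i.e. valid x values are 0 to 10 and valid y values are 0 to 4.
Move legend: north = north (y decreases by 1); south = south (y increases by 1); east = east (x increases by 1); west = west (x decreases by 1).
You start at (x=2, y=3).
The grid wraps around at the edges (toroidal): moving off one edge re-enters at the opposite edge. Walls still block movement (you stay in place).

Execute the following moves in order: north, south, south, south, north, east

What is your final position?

Answer: Final position: (x=2, y=2)

Derivation:
Start: (x=2, y=3)
  north (north): (x=2, y=3) -> (x=2, y=2)
  south (south): (x=2, y=2) -> (x=2, y=3)
  south (south): blocked, stay at (x=2, y=3)
  south (south): blocked, stay at (x=2, y=3)
  north (north): (x=2, y=3) -> (x=2, y=2)
  east (east): blocked, stay at (x=2, y=2)
Final: (x=2, y=2)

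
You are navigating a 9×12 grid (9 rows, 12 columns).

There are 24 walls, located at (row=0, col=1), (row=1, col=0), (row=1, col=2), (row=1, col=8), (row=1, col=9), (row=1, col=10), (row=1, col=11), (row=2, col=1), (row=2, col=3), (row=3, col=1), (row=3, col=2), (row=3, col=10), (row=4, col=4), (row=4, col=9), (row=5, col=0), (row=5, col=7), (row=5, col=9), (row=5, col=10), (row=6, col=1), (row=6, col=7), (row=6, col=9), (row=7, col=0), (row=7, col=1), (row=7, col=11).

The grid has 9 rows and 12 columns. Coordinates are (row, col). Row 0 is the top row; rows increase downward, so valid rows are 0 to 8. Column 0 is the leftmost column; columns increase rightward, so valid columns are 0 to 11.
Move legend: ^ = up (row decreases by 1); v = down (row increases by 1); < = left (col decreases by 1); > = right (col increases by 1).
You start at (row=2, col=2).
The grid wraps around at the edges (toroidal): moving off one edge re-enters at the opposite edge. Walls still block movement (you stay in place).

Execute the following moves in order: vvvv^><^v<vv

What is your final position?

Start: (row=2, col=2)
  [×4]v (down): blocked, stay at (row=2, col=2)
  ^ (up): blocked, stay at (row=2, col=2)
  > (right): blocked, stay at (row=2, col=2)
  < (left): blocked, stay at (row=2, col=2)
  ^ (up): blocked, stay at (row=2, col=2)
  v (down): blocked, stay at (row=2, col=2)
  < (left): blocked, stay at (row=2, col=2)
  v (down): blocked, stay at (row=2, col=2)
  v (down): blocked, stay at (row=2, col=2)
Final: (row=2, col=2)

Answer: Final position: (row=2, col=2)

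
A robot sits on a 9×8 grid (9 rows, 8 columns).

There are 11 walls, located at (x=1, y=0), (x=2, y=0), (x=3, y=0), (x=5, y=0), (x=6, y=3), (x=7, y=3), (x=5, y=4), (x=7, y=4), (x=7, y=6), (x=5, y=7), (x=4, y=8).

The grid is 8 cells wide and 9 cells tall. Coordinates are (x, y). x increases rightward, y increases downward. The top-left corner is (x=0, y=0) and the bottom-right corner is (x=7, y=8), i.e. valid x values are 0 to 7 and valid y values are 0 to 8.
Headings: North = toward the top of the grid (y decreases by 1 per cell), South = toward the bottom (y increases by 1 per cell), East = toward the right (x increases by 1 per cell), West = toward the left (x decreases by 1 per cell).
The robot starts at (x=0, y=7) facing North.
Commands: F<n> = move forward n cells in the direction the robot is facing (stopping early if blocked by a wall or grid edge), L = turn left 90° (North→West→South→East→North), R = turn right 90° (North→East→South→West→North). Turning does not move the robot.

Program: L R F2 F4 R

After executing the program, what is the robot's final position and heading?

Start: (x=0, y=7), facing North
  L: turn left, now facing West
  R: turn right, now facing North
  F2: move forward 2, now at (x=0, y=5)
  F4: move forward 4, now at (x=0, y=1)
  R: turn right, now facing East
Final: (x=0, y=1), facing East

Answer: Final position: (x=0, y=1), facing East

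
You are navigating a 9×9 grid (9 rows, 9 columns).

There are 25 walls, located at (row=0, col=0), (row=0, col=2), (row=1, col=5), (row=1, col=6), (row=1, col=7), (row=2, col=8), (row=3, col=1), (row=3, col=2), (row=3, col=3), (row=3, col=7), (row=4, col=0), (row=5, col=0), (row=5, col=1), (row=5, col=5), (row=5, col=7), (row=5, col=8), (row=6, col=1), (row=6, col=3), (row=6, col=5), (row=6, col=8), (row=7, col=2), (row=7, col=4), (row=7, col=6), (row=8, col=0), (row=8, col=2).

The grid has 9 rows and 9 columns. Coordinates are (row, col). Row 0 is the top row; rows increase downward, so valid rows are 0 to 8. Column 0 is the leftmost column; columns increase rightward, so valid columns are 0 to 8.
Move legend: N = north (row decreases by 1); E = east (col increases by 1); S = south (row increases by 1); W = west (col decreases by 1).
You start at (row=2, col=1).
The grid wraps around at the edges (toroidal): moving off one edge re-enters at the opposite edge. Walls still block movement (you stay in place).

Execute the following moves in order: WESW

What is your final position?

Answer: Final position: (row=2, col=0)

Derivation:
Start: (row=2, col=1)
  W (west): (row=2, col=1) -> (row=2, col=0)
  E (east): (row=2, col=0) -> (row=2, col=1)
  S (south): blocked, stay at (row=2, col=1)
  W (west): (row=2, col=1) -> (row=2, col=0)
Final: (row=2, col=0)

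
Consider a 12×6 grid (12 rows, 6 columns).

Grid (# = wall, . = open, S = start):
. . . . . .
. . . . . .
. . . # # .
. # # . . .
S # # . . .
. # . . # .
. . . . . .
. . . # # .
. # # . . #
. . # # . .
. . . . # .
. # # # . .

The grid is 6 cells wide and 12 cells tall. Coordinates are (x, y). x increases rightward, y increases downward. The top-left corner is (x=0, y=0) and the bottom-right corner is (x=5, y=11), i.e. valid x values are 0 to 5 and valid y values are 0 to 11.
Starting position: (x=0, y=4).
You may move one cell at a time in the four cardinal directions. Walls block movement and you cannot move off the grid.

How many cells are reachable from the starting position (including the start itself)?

BFS flood-fill from (x=0, y=4):
  Distance 0: (x=0, y=4)
  Distance 1: (x=0, y=3), (x=0, y=5)
  Distance 2: (x=0, y=2), (x=0, y=6)
  Distance 3: (x=0, y=1), (x=1, y=2), (x=1, y=6), (x=0, y=7)
  Distance 4: (x=0, y=0), (x=1, y=1), (x=2, y=2), (x=2, y=6), (x=1, y=7), (x=0, y=8)
  Distance 5: (x=1, y=0), (x=2, y=1), (x=2, y=5), (x=3, y=6), (x=2, y=7), (x=0, y=9)
  Distance 6: (x=2, y=0), (x=3, y=1), (x=3, y=5), (x=4, y=6), (x=1, y=9), (x=0, y=10)
  Distance 7: (x=3, y=0), (x=4, y=1), (x=3, y=4), (x=5, y=6), (x=1, y=10), (x=0, y=11)
  Distance 8: (x=4, y=0), (x=5, y=1), (x=3, y=3), (x=4, y=4), (x=5, y=5), (x=5, y=7), (x=2, y=10)
  Distance 9: (x=5, y=0), (x=5, y=2), (x=4, y=3), (x=5, y=4), (x=3, y=10)
  Distance 10: (x=5, y=3)
Total reachable: 46 (grid has 53 open cells total)

Answer: Reachable cells: 46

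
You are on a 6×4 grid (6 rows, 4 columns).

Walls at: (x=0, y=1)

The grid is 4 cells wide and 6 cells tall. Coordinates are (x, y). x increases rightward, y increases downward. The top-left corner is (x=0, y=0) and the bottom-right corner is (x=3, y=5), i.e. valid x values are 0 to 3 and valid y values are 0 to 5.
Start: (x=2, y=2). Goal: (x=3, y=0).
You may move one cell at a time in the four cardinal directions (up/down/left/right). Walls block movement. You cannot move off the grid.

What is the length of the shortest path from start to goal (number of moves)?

Answer: Shortest path length: 3

Derivation:
BFS from (x=2, y=2) until reaching (x=3, y=0):
  Distance 0: (x=2, y=2)
  Distance 1: (x=2, y=1), (x=1, y=2), (x=3, y=2), (x=2, y=3)
  Distance 2: (x=2, y=0), (x=1, y=1), (x=3, y=1), (x=0, y=2), (x=1, y=3), (x=3, y=3), (x=2, y=4)
  Distance 3: (x=1, y=0), (x=3, y=0), (x=0, y=3), (x=1, y=4), (x=3, y=4), (x=2, y=5)  <- goal reached here
One shortest path (3 moves): (x=2, y=2) -> (x=3, y=2) -> (x=3, y=1) -> (x=3, y=0)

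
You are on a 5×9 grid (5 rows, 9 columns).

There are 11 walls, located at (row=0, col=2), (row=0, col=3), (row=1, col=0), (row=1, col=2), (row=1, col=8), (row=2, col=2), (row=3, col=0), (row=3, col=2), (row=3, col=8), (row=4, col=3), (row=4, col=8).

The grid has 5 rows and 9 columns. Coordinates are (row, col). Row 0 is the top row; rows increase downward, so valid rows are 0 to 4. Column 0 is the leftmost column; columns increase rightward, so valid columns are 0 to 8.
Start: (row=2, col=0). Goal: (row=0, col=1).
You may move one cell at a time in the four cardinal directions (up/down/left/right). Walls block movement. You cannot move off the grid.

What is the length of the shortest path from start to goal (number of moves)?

BFS from (row=2, col=0) until reaching (row=0, col=1):
  Distance 0: (row=2, col=0)
  Distance 1: (row=2, col=1)
  Distance 2: (row=1, col=1), (row=3, col=1)
  Distance 3: (row=0, col=1), (row=4, col=1)  <- goal reached here
One shortest path (3 moves): (row=2, col=0) -> (row=2, col=1) -> (row=1, col=1) -> (row=0, col=1)

Answer: Shortest path length: 3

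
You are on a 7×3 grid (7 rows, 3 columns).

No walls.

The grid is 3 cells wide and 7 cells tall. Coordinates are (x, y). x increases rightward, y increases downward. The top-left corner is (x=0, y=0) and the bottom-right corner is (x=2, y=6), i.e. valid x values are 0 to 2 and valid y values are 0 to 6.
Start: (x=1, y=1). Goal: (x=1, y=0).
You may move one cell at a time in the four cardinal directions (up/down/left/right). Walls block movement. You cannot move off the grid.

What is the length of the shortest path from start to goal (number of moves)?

Answer: Shortest path length: 1

Derivation:
BFS from (x=1, y=1) until reaching (x=1, y=0):
  Distance 0: (x=1, y=1)
  Distance 1: (x=1, y=0), (x=0, y=1), (x=2, y=1), (x=1, y=2)  <- goal reached here
One shortest path (1 moves): (x=1, y=1) -> (x=1, y=0)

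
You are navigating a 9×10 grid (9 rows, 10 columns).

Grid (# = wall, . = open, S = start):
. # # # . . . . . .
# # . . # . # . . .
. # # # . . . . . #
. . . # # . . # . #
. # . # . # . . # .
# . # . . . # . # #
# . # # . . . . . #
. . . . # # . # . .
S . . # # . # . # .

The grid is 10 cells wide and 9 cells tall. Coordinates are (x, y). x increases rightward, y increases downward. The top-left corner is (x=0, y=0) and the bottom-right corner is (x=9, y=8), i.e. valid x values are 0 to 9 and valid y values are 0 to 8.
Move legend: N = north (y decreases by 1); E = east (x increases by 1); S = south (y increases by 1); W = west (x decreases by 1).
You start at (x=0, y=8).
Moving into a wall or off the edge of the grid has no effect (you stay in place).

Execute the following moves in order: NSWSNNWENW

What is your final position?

Start: (x=0, y=8)
  N (north): (x=0, y=8) -> (x=0, y=7)
  S (south): (x=0, y=7) -> (x=0, y=8)
  W (west): blocked, stay at (x=0, y=8)
  S (south): blocked, stay at (x=0, y=8)
  N (north): (x=0, y=8) -> (x=0, y=7)
  N (north): blocked, stay at (x=0, y=7)
  W (west): blocked, stay at (x=0, y=7)
  E (east): (x=0, y=7) -> (x=1, y=7)
  N (north): (x=1, y=7) -> (x=1, y=6)
  W (west): blocked, stay at (x=1, y=6)
Final: (x=1, y=6)

Answer: Final position: (x=1, y=6)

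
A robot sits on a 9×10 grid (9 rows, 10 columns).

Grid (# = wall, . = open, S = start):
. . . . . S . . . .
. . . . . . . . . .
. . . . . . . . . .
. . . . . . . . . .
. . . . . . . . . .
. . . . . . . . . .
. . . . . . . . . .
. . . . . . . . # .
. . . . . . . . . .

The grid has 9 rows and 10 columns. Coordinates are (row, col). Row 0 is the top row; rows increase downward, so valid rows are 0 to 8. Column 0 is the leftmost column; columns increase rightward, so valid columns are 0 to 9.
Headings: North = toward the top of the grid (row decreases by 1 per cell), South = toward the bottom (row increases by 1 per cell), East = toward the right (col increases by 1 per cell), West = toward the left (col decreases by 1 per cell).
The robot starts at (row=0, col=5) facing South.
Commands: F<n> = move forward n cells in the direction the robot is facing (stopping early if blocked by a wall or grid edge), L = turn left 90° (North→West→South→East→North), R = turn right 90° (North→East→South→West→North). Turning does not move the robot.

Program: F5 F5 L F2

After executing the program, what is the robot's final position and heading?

Answer: Final position: (row=8, col=7), facing East

Derivation:
Start: (row=0, col=5), facing South
  F5: move forward 5, now at (row=5, col=5)
  F5: move forward 3/5 (blocked), now at (row=8, col=5)
  L: turn left, now facing East
  F2: move forward 2, now at (row=8, col=7)
Final: (row=8, col=7), facing East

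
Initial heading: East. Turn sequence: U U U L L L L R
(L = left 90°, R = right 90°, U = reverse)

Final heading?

Answer: Final heading: North

Derivation:
Start: East
  U (U-turn (180°)) -> West
  U (U-turn (180°)) -> East
  U (U-turn (180°)) -> West
  L (left (90° counter-clockwise)) -> South
  L (left (90° counter-clockwise)) -> East
  L (left (90° counter-clockwise)) -> North
  L (left (90° counter-clockwise)) -> West
  R (right (90° clockwise)) -> North
Final: North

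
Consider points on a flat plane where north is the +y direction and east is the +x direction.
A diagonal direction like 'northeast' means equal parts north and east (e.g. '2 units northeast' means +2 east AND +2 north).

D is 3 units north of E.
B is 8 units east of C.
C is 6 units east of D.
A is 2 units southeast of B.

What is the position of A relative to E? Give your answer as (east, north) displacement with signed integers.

Answer: A is at (east=16, north=1) relative to E.

Derivation:
Place E at the origin (east=0, north=0).
  D is 3 units north of E: delta (east=+0, north=+3); D at (east=0, north=3).
  C is 6 units east of D: delta (east=+6, north=+0); C at (east=6, north=3).
  B is 8 units east of C: delta (east=+8, north=+0); B at (east=14, north=3).
  A is 2 units southeast of B: delta (east=+2, north=-2); A at (east=16, north=1).
Therefore A relative to E: (east=16, north=1).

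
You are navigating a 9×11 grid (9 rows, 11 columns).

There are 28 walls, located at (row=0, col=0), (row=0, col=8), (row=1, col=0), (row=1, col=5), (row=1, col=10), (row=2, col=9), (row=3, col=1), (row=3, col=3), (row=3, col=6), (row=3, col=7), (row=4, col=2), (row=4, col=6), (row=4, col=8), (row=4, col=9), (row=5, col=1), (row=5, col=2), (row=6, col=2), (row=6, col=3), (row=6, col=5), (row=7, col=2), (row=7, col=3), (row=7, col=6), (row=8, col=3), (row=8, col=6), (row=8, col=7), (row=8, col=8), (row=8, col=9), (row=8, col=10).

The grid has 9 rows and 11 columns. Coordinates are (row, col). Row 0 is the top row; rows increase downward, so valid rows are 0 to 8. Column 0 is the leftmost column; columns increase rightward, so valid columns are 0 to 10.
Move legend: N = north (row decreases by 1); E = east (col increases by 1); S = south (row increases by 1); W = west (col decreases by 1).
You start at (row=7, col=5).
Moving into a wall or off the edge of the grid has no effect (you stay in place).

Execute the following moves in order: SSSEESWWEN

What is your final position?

Answer: Final position: (row=7, col=5)

Derivation:
Start: (row=7, col=5)
  S (south): (row=7, col=5) -> (row=8, col=5)
  S (south): blocked, stay at (row=8, col=5)
  S (south): blocked, stay at (row=8, col=5)
  E (east): blocked, stay at (row=8, col=5)
  E (east): blocked, stay at (row=8, col=5)
  S (south): blocked, stay at (row=8, col=5)
  W (west): (row=8, col=5) -> (row=8, col=4)
  W (west): blocked, stay at (row=8, col=4)
  E (east): (row=8, col=4) -> (row=8, col=5)
  N (north): (row=8, col=5) -> (row=7, col=5)
Final: (row=7, col=5)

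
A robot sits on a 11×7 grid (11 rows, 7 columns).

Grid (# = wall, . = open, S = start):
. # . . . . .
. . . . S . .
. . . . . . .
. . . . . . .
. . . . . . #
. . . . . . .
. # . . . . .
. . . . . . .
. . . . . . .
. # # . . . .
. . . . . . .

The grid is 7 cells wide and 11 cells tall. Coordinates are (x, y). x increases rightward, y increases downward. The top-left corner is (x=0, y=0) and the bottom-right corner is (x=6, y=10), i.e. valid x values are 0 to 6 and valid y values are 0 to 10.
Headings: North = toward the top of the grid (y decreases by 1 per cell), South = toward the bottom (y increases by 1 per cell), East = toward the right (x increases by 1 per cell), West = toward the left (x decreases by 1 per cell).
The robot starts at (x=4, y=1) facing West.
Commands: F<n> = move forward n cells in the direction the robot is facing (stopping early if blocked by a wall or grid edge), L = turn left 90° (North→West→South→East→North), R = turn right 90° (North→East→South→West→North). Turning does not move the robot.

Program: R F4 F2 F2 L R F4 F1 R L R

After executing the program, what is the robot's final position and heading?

Answer: Final position: (x=4, y=0), facing East

Derivation:
Start: (x=4, y=1), facing West
  R: turn right, now facing North
  F4: move forward 1/4 (blocked), now at (x=4, y=0)
  F2: move forward 0/2 (blocked), now at (x=4, y=0)
  F2: move forward 0/2 (blocked), now at (x=4, y=0)
  L: turn left, now facing West
  R: turn right, now facing North
  F4: move forward 0/4 (blocked), now at (x=4, y=0)
  F1: move forward 0/1 (blocked), now at (x=4, y=0)
  R: turn right, now facing East
  L: turn left, now facing North
  R: turn right, now facing East
Final: (x=4, y=0), facing East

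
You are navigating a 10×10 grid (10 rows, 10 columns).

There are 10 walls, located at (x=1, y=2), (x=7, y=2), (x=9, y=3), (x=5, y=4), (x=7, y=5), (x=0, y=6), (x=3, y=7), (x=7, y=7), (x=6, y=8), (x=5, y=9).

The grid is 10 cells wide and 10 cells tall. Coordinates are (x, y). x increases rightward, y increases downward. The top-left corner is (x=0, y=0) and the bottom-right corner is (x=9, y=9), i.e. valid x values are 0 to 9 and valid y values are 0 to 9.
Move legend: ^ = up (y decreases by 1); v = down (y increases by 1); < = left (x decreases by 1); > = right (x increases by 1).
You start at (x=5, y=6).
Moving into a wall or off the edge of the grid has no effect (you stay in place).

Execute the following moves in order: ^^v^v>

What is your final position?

Start: (x=5, y=6)
  ^ (up): (x=5, y=6) -> (x=5, y=5)
  ^ (up): blocked, stay at (x=5, y=5)
  v (down): (x=5, y=5) -> (x=5, y=6)
  ^ (up): (x=5, y=6) -> (x=5, y=5)
  v (down): (x=5, y=5) -> (x=5, y=6)
  > (right): (x=5, y=6) -> (x=6, y=6)
Final: (x=6, y=6)

Answer: Final position: (x=6, y=6)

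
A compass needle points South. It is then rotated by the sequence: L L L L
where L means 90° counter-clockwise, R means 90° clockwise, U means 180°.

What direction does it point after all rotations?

Answer: Final heading: South

Derivation:
Start: South
  L (left (90° counter-clockwise)) -> East
  L (left (90° counter-clockwise)) -> North
  L (left (90° counter-clockwise)) -> West
  L (left (90° counter-clockwise)) -> South
Final: South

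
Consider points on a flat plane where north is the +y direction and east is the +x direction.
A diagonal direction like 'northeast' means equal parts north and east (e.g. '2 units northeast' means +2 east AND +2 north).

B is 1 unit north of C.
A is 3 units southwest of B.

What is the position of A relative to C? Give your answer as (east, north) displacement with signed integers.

Answer: A is at (east=-3, north=-2) relative to C.

Derivation:
Place C at the origin (east=0, north=0).
  B is 1 unit north of C: delta (east=+0, north=+1); B at (east=0, north=1).
  A is 3 units southwest of B: delta (east=-3, north=-3); A at (east=-3, north=-2).
Therefore A relative to C: (east=-3, north=-2).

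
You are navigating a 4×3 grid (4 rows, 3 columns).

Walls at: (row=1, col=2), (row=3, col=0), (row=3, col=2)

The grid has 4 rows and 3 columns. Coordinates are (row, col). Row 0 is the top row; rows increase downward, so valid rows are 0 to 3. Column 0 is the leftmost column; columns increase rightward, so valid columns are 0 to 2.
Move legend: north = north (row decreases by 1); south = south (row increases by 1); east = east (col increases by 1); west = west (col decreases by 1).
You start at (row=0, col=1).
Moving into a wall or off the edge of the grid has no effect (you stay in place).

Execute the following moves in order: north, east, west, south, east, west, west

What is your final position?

Answer: Final position: (row=1, col=0)

Derivation:
Start: (row=0, col=1)
  north (north): blocked, stay at (row=0, col=1)
  east (east): (row=0, col=1) -> (row=0, col=2)
  west (west): (row=0, col=2) -> (row=0, col=1)
  south (south): (row=0, col=1) -> (row=1, col=1)
  east (east): blocked, stay at (row=1, col=1)
  west (west): (row=1, col=1) -> (row=1, col=0)
  west (west): blocked, stay at (row=1, col=0)
Final: (row=1, col=0)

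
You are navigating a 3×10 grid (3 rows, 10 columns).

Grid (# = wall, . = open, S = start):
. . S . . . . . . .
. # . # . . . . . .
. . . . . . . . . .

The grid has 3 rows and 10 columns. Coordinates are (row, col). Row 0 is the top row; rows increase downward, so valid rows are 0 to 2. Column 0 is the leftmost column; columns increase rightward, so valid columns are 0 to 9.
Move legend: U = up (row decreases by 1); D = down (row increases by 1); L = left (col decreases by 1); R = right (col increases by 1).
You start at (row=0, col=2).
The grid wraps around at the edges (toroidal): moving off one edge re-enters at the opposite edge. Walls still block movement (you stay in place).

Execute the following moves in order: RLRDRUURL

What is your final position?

Start: (row=0, col=2)
  R (right): (row=0, col=2) -> (row=0, col=3)
  L (left): (row=0, col=3) -> (row=0, col=2)
  R (right): (row=0, col=2) -> (row=0, col=3)
  D (down): blocked, stay at (row=0, col=3)
  R (right): (row=0, col=3) -> (row=0, col=4)
  U (up): (row=0, col=4) -> (row=2, col=4)
  U (up): (row=2, col=4) -> (row=1, col=4)
  R (right): (row=1, col=4) -> (row=1, col=5)
  L (left): (row=1, col=5) -> (row=1, col=4)
Final: (row=1, col=4)

Answer: Final position: (row=1, col=4)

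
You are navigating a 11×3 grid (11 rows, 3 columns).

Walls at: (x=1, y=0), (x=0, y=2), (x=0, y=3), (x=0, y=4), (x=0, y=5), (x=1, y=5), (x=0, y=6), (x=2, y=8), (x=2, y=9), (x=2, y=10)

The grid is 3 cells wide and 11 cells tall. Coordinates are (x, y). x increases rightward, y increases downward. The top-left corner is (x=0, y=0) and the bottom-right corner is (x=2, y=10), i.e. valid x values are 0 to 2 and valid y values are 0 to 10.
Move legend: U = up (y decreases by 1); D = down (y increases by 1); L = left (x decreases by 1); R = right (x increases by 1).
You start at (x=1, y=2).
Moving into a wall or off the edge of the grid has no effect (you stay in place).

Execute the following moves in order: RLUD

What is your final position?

Start: (x=1, y=2)
  R (right): (x=1, y=2) -> (x=2, y=2)
  L (left): (x=2, y=2) -> (x=1, y=2)
  U (up): (x=1, y=2) -> (x=1, y=1)
  D (down): (x=1, y=1) -> (x=1, y=2)
Final: (x=1, y=2)

Answer: Final position: (x=1, y=2)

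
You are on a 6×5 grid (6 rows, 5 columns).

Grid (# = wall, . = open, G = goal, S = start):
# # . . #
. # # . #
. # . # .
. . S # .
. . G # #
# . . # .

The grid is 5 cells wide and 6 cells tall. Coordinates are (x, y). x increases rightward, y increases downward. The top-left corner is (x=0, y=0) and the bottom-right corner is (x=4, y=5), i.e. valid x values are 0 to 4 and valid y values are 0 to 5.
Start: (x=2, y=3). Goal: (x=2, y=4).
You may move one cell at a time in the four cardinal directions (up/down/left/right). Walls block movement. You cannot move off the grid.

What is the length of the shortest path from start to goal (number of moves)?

Answer: Shortest path length: 1

Derivation:
BFS from (x=2, y=3) until reaching (x=2, y=4):
  Distance 0: (x=2, y=3)
  Distance 1: (x=2, y=2), (x=1, y=3), (x=2, y=4)  <- goal reached here
One shortest path (1 moves): (x=2, y=3) -> (x=2, y=4)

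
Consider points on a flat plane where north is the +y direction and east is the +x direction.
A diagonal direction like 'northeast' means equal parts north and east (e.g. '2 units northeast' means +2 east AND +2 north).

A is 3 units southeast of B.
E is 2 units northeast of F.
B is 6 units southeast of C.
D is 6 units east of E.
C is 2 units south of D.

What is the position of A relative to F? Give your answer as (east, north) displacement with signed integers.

Answer: A is at (east=17, north=-9) relative to F.

Derivation:
Place F at the origin (east=0, north=0).
  E is 2 units northeast of F: delta (east=+2, north=+2); E at (east=2, north=2).
  D is 6 units east of E: delta (east=+6, north=+0); D at (east=8, north=2).
  C is 2 units south of D: delta (east=+0, north=-2); C at (east=8, north=0).
  B is 6 units southeast of C: delta (east=+6, north=-6); B at (east=14, north=-6).
  A is 3 units southeast of B: delta (east=+3, north=-3); A at (east=17, north=-9).
Therefore A relative to F: (east=17, north=-9).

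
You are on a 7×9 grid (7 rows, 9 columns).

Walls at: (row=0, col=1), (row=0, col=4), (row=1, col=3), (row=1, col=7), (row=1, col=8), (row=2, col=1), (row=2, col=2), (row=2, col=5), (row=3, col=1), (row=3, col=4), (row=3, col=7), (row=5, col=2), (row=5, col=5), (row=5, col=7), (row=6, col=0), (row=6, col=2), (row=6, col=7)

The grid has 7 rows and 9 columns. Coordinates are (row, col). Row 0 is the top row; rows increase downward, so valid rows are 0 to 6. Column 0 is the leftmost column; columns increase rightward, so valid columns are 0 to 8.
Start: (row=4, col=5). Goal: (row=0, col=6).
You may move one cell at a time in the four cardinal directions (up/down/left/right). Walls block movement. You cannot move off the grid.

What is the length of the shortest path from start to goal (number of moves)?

BFS from (row=4, col=5) until reaching (row=0, col=6):
  Distance 0: (row=4, col=5)
  Distance 1: (row=3, col=5), (row=4, col=4), (row=4, col=6)
  Distance 2: (row=3, col=6), (row=4, col=3), (row=4, col=7), (row=5, col=4), (row=5, col=6)
  Distance 3: (row=2, col=6), (row=3, col=3), (row=4, col=2), (row=4, col=8), (row=5, col=3), (row=6, col=4), (row=6, col=6)
  Distance 4: (row=1, col=6), (row=2, col=3), (row=2, col=7), (row=3, col=2), (row=3, col=8), (row=4, col=1), (row=5, col=8), (row=6, col=3), (row=6, col=5)
  Distance 5: (row=0, col=6), (row=1, col=5), (row=2, col=4), (row=2, col=8), (row=4, col=0), (row=5, col=1), (row=6, col=8)  <- goal reached here
One shortest path (5 moves): (row=4, col=5) -> (row=4, col=6) -> (row=3, col=6) -> (row=2, col=6) -> (row=1, col=6) -> (row=0, col=6)

Answer: Shortest path length: 5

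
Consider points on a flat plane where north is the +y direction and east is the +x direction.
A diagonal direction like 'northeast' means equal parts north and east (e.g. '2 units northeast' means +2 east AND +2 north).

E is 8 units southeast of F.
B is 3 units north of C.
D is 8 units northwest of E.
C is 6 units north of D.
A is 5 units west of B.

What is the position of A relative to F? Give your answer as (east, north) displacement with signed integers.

Answer: A is at (east=-5, north=9) relative to F.

Derivation:
Place F at the origin (east=0, north=0).
  E is 8 units southeast of F: delta (east=+8, north=-8); E at (east=8, north=-8).
  D is 8 units northwest of E: delta (east=-8, north=+8); D at (east=0, north=0).
  C is 6 units north of D: delta (east=+0, north=+6); C at (east=0, north=6).
  B is 3 units north of C: delta (east=+0, north=+3); B at (east=0, north=9).
  A is 5 units west of B: delta (east=-5, north=+0); A at (east=-5, north=9).
Therefore A relative to F: (east=-5, north=9).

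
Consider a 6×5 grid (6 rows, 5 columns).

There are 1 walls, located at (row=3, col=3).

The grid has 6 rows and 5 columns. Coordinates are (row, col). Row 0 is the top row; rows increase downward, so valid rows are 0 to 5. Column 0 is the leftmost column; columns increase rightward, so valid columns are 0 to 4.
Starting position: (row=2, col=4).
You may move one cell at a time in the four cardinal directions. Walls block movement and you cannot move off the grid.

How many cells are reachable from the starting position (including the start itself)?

BFS flood-fill from (row=2, col=4):
  Distance 0: (row=2, col=4)
  Distance 1: (row=1, col=4), (row=2, col=3), (row=3, col=4)
  Distance 2: (row=0, col=4), (row=1, col=3), (row=2, col=2), (row=4, col=4)
  Distance 3: (row=0, col=3), (row=1, col=2), (row=2, col=1), (row=3, col=2), (row=4, col=3), (row=5, col=4)
  Distance 4: (row=0, col=2), (row=1, col=1), (row=2, col=0), (row=3, col=1), (row=4, col=2), (row=5, col=3)
  Distance 5: (row=0, col=1), (row=1, col=0), (row=3, col=0), (row=4, col=1), (row=5, col=2)
  Distance 6: (row=0, col=0), (row=4, col=0), (row=5, col=1)
  Distance 7: (row=5, col=0)
Total reachable: 29 (grid has 29 open cells total)

Answer: Reachable cells: 29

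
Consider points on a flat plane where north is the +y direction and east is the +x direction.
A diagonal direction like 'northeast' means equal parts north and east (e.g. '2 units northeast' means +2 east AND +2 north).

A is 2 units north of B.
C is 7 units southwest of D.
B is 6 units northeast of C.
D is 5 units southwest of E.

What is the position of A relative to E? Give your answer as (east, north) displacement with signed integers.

Place E at the origin (east=0, north=0).
  D is 5 units southwest of E: delta (east=-5, north=-5); D at (east=-5, north=-5).
  C is 7 units southwest of D: delta (east=-7, north=-7); C at (east=-12, north=-12).
  B is 6 units northeast of C: delta (east=+6, north=+6); B at (east=-6, north=-6).
  A is 2 units north of B: delta (east=+0, north=+2); A at (east=-6, north=-4).
Therefore A relative to E: (east=-6, north=-4).

Answer: A is at (east=-6, north=-4) relative to E.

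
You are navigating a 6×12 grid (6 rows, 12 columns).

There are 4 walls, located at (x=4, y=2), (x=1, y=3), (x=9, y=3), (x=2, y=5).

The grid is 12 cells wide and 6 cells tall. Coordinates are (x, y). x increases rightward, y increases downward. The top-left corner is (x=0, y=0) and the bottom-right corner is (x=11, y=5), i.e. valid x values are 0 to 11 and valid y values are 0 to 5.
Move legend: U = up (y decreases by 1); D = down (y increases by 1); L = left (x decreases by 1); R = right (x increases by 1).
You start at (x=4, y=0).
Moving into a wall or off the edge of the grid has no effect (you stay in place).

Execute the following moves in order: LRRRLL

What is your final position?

Start: (x=4, y=0)
  L (left): (x=4, y=0) -> (x=3, y=0)
  R (right): (x=3, y=0) -> (x=4, y=0)
  R (right): (x=4, y=0) -> (x=5, y=0)
  R (right): (x=5, y=0) -> (x=6, y=0)
  L (left): (x=6, y=0) -> (x=5, y=0)
  L (left): (x=5, y=0) -> (x=4, y=0)
Final: (x=4, y=0)

Answer: Final position: (x=4, y=0)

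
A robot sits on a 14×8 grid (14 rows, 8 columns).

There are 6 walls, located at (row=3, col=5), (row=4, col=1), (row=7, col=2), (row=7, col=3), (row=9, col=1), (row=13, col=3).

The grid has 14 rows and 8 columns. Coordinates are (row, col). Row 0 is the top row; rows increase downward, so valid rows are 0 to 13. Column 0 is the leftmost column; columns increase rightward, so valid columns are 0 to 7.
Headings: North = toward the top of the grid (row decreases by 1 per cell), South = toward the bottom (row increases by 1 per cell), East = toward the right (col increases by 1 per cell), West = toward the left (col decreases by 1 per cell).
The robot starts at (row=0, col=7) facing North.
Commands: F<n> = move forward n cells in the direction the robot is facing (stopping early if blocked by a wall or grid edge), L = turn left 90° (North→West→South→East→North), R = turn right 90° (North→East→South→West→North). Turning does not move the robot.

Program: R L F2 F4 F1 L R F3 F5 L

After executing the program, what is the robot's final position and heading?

Answer: Final position: (row=0, col=7), facing West

Derivation:
Start: (row=0, col=7), facing North
  R: turn right, now facing East
  L: turn left, now facing North
  F2: move forward 0/2 (blocked), now at (row=0, col=7)
  F4: move forward 0/4 (blocked), now at (row=0, col=7)
  F1: move forward 0/1 (blocked), now at (row=0, col=7)
  L: turn left, now facing West
  R: turn right, now facing North
  F3: move forward 0/3 (blocked), now at (row=0, col=7)
  F5: move forward 0/5 (blocked), now at (row=0, col=7)
  L: turn left, now facing West
Final: (row=0, col=7), facing West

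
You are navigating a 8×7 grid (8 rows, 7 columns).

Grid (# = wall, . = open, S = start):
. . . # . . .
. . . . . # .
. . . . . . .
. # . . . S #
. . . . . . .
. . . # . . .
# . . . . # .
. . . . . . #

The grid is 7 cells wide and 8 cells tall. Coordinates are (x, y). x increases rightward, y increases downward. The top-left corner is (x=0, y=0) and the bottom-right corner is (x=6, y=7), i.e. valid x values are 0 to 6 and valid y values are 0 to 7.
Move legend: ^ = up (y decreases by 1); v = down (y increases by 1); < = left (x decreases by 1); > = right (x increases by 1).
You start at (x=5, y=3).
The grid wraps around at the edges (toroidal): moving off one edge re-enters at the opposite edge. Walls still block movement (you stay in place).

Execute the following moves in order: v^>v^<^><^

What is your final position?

Start: (x=5, y=3)
  v (down): (x=5, y=3) -> (x=5, y=4)
  ^ (up): (x=5, y=4) -> (x=5, y=3)
  > (right): blocked, stay at (x=5, y=3)
  v (down): (x=5, y=3) -> (x=5, y=4)
  ^ (up): (x=5, y=4) -> (x=5, y=3)
  < (left): (x=5, y=3) -> (x=4, y=3)
  ^ (up): (x=4, y=3) -> (x=4, y=2)
  > (right): (x=4, y=2) -> (x=5, y=2)
  < (left): (x=5, y=2) -> (x=4, y=2)
  ^ (up): (x=4, y=2) -> (x=4, y=1)
Final: (x=4, y=1)

Answer: Final position: (x=4, y=1)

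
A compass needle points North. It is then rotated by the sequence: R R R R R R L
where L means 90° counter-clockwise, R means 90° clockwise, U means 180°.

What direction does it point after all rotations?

Answer: Final heading: East

Derivation:
Start: North
  R (right (90° clockwise)) -> East
  R (right (90° clockwise)) -> South
  R (right (90° clockwise)) -> West
  R (right (90° clockwise)) -> North
  R (right (90° clockwise)) -> East
  R (right (90° clockwise)) -> South
  L (left (90° counter-clockwise)) -> East
Final: East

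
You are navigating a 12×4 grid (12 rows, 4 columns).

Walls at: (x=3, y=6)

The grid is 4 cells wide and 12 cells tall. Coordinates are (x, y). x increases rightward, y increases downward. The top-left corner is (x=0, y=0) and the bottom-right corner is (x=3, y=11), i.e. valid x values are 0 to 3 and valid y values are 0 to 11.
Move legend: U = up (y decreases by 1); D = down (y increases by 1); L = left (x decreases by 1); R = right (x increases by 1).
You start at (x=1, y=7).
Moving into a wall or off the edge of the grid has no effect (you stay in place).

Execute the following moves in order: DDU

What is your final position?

Start: (x=1, y=7)
  D (down): (x=1, y=7) -> (x=1, y=8)
  D (down): (x=1, y=8) -> (x=1, y=9)
  U (up): (x=1, y=9) -> (x=1, y=8)
Final: (x=1, y=8)

Answer: Final position: (x=1, y=8)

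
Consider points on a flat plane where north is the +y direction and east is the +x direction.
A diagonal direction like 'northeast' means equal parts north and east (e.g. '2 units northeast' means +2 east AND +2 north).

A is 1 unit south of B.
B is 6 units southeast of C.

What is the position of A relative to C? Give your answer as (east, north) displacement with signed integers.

Place C at the origin (east=0, north=0).
  B is 6 units southeast of C: delta (east=+6, north=-6); B at (east=6, north=-6).
  A is 1 unit south of B: delta (east=+0, north=-1); A at (east=6, north=-7).
Therefore A relative to C: (east=6, north=-7).

Answer: A is at (east=6, north=-7) relative to C.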